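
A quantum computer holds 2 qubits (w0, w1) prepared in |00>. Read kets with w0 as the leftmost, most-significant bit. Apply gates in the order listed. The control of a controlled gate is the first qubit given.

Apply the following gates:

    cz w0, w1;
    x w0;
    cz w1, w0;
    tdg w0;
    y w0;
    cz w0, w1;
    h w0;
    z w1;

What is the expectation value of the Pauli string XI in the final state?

In the final state, XI has expectation 1.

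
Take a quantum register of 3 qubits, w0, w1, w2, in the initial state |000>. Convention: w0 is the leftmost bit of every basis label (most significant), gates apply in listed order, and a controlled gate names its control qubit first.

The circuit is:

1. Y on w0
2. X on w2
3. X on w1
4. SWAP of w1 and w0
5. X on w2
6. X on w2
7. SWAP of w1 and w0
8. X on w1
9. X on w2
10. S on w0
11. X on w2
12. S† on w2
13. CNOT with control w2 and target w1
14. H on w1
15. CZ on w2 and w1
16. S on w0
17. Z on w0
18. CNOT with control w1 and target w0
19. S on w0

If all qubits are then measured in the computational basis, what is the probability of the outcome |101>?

Outcome |101> occurs with probability 1/2. Key observation: the block from step 2 through step 9 cancels to the identity and can be dropped.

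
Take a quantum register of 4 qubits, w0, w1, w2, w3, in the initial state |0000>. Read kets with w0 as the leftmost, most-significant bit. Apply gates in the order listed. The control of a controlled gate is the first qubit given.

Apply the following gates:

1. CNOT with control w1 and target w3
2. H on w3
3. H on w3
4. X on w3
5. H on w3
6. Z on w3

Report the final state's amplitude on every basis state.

The final amplitudes are sqrt(2)/2 on |0000>, sqrt(2)/2 on |0001>, and 0 on every other basis state. Key observation: the block from step 3 through step 6 cancels to the identity and can be dropped.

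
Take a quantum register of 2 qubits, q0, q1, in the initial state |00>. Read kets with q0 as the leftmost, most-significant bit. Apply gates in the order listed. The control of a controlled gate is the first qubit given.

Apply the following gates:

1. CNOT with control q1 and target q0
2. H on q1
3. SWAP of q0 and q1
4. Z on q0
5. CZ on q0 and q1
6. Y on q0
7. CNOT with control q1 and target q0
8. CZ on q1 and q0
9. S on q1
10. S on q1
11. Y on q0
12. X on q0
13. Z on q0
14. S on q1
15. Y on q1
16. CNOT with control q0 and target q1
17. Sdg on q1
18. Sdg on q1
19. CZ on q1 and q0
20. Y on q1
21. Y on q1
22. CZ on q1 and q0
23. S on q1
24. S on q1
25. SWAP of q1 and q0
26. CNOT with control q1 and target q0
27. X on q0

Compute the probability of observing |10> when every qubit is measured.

Outcome |10> occurs with probability 0.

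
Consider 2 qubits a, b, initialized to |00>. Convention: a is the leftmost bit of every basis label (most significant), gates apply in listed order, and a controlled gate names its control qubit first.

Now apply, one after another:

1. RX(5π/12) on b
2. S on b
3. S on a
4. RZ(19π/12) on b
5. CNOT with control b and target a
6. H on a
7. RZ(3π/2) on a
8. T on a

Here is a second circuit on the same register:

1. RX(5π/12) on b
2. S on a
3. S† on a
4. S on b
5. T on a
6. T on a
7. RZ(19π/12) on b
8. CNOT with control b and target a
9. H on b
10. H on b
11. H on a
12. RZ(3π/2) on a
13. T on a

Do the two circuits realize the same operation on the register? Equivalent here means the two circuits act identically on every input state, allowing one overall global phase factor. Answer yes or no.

Yes, they are equivalent — the unitaries differ by at most a global phase.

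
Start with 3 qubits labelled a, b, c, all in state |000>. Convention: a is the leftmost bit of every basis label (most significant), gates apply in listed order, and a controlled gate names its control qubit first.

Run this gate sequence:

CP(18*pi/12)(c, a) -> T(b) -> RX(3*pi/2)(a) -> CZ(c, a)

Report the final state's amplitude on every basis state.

After the circuit, the state carries amplitude -sqrt(2)/2 on |000>, -sqrt(2)*I/2 on |100>, and 0 on every other basis state.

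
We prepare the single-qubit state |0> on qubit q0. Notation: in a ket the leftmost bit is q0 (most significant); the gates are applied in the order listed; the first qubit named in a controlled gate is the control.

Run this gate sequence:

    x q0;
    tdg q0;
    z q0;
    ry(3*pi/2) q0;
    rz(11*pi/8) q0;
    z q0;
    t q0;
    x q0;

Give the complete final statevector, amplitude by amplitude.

The resulting statevector has amplitude -sqrt(2)*exp(11*I*pi/16)/2 on |0>, -sqrt(2)*exp(I*pi/16)/2 on |1>.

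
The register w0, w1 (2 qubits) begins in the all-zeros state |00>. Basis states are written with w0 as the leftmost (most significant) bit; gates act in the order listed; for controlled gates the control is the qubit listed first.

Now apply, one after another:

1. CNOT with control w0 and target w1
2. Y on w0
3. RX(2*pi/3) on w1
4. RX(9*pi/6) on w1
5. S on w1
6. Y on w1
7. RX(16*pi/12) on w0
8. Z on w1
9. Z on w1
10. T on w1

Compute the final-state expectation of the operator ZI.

The observable ZI averages to 1/2.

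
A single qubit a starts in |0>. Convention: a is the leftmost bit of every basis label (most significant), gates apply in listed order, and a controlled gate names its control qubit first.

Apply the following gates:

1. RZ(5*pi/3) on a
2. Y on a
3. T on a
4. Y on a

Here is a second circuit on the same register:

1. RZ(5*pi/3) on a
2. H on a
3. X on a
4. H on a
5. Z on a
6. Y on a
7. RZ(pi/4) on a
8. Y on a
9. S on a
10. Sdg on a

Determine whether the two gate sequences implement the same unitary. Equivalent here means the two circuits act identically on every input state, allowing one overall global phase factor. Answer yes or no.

Yes: on every input state the two circuits agree up to one overall phase factor.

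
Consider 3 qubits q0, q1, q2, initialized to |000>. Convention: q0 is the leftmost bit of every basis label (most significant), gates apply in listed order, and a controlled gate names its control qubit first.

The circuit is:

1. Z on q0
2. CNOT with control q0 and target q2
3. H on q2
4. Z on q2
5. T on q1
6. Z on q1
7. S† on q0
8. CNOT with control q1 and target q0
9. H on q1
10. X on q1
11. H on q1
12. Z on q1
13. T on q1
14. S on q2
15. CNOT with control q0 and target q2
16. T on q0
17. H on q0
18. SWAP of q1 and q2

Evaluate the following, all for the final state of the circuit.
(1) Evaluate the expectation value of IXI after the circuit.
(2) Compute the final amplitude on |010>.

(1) In the final state, IXI has expectation 0.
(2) The amplitude on |010> is -I/2.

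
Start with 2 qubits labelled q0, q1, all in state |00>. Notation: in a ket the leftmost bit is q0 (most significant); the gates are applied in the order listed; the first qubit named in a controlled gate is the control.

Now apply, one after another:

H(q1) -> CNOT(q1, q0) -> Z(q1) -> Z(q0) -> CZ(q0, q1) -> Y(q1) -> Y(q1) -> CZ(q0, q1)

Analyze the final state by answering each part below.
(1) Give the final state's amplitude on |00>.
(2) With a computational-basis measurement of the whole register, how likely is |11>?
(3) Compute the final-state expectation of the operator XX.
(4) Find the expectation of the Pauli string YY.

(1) The amplitude on |00> is sqrt(2)/2. Key observation: gates 5-8 undo each other exactly, leaving only the rest of the circuit to track.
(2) The probability of measuring |11> is 1/2.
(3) The expectation value of XX is 1.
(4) In the final state, YY has expectation -1.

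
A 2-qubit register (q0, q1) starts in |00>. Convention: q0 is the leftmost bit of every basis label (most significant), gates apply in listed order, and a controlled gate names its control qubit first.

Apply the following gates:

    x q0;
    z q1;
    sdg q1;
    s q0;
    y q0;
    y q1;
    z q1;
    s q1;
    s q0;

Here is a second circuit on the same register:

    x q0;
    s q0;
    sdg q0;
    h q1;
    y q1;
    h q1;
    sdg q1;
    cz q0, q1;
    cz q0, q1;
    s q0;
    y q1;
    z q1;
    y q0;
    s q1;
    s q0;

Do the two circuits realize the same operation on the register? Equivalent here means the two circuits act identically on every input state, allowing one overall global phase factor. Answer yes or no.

No, they are not equivalent — no single phase factor reconciles the two unitaries.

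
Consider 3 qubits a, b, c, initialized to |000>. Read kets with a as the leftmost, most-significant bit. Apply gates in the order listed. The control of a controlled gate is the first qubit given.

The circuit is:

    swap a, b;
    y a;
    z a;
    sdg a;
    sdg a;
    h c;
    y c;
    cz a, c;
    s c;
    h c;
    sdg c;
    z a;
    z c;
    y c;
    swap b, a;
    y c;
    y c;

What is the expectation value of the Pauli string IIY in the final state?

The observable IIY averages to 0.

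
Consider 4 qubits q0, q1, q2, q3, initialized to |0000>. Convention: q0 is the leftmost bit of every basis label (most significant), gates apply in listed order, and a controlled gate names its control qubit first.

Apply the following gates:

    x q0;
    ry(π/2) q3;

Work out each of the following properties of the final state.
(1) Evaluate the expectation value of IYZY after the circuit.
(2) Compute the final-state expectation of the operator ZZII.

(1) In the final state, IYZY has expectation 0.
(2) The observable ZZII averages to -1.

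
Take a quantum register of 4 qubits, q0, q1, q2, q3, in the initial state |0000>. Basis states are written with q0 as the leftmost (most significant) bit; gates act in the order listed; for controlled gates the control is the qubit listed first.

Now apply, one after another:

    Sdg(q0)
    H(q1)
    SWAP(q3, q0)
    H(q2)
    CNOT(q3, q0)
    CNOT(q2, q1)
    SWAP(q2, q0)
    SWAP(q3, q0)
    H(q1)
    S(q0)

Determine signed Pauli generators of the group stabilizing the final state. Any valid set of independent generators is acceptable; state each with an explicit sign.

The stabilizer group can be generated by +IIIX, +ZIII, +IZII, +IIZI, among other valid generating sets.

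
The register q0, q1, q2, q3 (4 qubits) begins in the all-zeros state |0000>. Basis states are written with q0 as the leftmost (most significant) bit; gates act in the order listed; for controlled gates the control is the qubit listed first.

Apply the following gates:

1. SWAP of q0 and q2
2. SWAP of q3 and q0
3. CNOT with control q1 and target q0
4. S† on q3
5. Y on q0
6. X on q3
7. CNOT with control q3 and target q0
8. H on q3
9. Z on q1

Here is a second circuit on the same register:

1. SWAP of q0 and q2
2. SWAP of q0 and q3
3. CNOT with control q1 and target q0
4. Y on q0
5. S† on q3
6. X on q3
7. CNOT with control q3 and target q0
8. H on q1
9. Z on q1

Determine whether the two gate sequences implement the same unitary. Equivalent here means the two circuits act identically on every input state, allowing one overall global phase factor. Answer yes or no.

No, they are not equivalent — no single phase factor reconciles the two unitaries.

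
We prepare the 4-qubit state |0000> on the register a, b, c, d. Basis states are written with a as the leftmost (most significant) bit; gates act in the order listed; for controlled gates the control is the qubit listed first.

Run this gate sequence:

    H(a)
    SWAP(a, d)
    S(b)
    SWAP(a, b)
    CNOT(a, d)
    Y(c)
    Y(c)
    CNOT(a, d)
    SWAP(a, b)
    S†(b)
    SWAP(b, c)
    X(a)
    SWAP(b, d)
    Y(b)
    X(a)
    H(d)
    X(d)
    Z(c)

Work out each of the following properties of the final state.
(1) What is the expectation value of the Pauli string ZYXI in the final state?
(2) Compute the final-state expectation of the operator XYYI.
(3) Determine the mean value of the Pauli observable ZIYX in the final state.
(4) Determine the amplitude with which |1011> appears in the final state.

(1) In the final state, ZYXI has expectation 0.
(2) The observable XYYI averages to 0.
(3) The expectation value of ZIYX is 0.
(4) The final state's coefficient on |1011> equals 0.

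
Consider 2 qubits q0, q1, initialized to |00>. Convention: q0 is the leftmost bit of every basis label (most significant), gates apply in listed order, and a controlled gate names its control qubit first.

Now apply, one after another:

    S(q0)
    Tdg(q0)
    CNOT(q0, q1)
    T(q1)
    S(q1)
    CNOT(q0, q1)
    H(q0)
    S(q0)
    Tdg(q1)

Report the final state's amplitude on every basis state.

The final amplitudes are sqrt(2)/2 on |00>, 0 on |01>, sqrt(2)*I/2 on |10>, 0 on |11>.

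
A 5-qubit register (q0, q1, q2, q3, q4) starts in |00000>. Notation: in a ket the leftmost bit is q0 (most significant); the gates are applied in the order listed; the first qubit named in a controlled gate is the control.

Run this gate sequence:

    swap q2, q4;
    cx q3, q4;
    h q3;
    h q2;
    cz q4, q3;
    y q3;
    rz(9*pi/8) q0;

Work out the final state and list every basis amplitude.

After the circuit, the state carries amplitude exp(15*I*pi/16)/2 on |00000>, -exp(15*I*pi/16)/2 on |00010>, exp(15*I*pi/16)/2 on |00100>, -exp(15*I*pi/16)/2 on |00110>, and 0 on every other basis state.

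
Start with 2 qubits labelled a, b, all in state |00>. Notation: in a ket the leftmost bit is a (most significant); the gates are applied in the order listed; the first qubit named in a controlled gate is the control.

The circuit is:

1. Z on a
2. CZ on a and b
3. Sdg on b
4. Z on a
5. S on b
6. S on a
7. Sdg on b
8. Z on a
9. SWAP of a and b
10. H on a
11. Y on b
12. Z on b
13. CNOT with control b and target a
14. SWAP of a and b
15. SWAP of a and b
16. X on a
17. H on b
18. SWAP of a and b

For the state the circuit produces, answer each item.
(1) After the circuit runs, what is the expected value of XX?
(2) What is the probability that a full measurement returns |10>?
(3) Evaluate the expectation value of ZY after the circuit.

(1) In the final state, XX has expectation -1.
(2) A full measurement returns |10> with probability 1/4.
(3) In the final state, ZY has expectation 0.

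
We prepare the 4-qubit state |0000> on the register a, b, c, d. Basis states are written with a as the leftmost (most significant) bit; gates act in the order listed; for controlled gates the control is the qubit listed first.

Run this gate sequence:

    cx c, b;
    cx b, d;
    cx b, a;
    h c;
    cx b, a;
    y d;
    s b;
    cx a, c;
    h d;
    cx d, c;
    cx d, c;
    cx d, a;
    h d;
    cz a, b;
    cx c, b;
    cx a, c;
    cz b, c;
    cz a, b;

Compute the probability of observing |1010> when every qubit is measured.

Outcome |1010> occurs with probability 1/8.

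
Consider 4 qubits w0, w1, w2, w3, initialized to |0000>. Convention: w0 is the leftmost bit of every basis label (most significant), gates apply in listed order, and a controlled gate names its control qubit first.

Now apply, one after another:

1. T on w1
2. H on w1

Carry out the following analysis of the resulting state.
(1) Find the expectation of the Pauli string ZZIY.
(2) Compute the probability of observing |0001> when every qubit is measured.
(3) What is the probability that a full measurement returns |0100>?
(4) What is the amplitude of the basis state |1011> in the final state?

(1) The observable ZZIY averages to 0.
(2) The probability of measuring |0001> is 0.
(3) A full measurement returns |0100> with probability 1/2.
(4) The amplitude on |1011> is 0.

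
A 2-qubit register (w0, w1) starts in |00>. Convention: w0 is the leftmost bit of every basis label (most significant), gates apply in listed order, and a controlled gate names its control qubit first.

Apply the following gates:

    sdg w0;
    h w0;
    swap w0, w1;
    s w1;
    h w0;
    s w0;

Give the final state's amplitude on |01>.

The amplitude on |01> is I/2.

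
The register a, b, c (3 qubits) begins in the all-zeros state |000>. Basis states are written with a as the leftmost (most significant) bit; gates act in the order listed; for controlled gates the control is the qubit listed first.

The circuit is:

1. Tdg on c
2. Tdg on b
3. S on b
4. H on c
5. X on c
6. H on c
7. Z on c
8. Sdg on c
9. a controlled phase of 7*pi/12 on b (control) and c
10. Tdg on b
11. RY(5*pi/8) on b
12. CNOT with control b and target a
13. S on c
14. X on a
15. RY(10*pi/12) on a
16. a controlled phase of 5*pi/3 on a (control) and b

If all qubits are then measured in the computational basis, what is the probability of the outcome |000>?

Outcome |000> occurs with probability (2 - sqrt(2 - sqrt(2)))*(sqrt(3) + 2)/16. Key observation: the block from step 4 through step 7 cancels to the identity and can be dropped.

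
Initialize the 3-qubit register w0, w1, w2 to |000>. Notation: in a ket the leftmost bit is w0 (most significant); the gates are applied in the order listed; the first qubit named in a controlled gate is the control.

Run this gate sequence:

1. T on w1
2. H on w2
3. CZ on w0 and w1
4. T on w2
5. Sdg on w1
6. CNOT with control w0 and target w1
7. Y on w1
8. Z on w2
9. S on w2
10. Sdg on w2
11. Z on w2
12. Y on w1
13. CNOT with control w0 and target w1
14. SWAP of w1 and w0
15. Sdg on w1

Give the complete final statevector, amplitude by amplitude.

The final amplitudes are sqrt(2)/2 on |000>, sqrt(2)*exp(I*pi/4)/2 on |001>, and 0 on every other basis state.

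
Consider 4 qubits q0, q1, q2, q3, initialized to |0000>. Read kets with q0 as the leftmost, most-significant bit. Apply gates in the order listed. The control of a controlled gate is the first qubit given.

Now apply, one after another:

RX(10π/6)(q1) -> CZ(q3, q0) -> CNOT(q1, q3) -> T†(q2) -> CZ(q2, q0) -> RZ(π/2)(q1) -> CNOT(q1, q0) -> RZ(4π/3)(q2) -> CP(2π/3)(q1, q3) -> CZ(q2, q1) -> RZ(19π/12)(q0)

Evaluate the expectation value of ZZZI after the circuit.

The expectation value of ZZZI is 1.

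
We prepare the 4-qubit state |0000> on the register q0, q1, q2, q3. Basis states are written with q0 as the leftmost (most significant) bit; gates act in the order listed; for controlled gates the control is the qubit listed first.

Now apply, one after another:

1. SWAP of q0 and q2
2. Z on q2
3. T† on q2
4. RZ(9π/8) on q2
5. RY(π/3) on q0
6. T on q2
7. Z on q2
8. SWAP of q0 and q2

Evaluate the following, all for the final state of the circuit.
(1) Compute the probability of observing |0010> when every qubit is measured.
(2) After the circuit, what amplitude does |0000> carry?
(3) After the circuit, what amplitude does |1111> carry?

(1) Outcome |0010> occurs with probability 1/4.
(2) |0000> carries amplitude -sqrt(3)*exp(7*I*pi/16)/2 in the final state.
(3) The amplitude on |1111> is 0.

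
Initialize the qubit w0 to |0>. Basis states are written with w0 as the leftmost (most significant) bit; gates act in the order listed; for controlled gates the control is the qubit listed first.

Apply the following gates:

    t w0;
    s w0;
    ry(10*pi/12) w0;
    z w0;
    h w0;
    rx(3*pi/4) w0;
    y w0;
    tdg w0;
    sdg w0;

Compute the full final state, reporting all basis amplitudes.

After the circuit, the state carries amplitude sqrt(sqrt(2) + 2)/4 - I*sqrt(6 - 3*sqrt(2))/4 on |0>, -sqrt(3*sqrt(2) + 6)*exp(I*pi/4)/4 + sqrt(2 - sqrt(2))*exp(3*I*pi/4)/4 on |1>.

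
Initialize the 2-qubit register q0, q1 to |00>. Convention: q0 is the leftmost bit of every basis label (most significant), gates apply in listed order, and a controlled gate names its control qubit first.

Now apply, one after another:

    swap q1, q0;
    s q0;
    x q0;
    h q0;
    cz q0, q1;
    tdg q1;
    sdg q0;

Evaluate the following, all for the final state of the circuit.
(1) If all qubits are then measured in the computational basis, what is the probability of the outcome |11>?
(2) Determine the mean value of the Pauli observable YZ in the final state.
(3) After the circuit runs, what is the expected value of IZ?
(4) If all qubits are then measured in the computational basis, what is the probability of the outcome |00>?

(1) Outcome |11> occurs with probability 0.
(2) The observable YZ averages to 1.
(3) The expectation value of IZ is 1.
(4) Outcome |00> occurs with probability 1/2.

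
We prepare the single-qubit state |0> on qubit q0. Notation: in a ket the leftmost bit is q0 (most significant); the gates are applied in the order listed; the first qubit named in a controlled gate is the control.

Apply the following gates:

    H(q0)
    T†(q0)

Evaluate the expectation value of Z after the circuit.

The expectation value of Z is 0.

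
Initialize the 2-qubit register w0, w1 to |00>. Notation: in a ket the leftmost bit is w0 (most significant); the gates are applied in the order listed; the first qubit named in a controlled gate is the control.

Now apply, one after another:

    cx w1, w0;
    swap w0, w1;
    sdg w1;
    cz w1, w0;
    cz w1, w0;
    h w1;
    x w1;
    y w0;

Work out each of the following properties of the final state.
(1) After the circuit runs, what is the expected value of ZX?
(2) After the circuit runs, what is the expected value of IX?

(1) In the final state, ZX has expectation -1. Key observation: gates 4-5 undo each other exactly, leaving only the rest of the circuit to track.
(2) The expectation value of IX is 1.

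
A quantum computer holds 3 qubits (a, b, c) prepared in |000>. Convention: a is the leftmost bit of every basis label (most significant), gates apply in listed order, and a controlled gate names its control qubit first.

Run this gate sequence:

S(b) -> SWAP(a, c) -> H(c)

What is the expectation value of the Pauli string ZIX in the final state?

In the final state, ZIX has expectation 1.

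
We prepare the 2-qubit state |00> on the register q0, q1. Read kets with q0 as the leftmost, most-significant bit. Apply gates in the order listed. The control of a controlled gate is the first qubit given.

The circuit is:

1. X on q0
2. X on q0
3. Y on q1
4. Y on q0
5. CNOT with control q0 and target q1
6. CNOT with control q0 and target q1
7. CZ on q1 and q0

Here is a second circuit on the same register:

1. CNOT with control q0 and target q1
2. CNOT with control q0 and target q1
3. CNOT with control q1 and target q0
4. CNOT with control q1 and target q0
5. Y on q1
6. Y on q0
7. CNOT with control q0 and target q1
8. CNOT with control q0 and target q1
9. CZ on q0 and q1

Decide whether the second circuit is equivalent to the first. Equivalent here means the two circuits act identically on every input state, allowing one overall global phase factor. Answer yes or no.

Yes — the two circuits implement the same unitary up to a global phase.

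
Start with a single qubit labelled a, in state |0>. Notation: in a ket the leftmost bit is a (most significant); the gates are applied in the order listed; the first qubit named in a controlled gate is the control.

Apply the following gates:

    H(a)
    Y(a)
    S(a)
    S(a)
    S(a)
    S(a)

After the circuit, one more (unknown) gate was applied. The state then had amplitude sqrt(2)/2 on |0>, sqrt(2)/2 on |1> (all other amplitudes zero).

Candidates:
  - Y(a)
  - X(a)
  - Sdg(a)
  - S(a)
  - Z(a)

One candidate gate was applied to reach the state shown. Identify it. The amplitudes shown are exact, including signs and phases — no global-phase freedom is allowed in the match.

It was Y(a) that produced the state shown.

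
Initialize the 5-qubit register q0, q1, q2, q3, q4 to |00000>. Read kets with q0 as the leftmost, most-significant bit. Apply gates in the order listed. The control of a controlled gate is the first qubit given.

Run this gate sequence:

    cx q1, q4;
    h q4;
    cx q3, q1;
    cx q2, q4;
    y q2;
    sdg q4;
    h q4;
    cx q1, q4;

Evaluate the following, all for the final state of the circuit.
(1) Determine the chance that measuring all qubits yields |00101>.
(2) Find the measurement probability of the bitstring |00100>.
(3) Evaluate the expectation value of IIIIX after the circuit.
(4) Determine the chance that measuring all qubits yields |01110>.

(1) Outcome |00101> occurs with probability 1/2.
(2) The probability of measuring |00100> is 1/2.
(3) In the final state, IIIIX has expectation 0.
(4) A full measurement returns |01110> with probability 0.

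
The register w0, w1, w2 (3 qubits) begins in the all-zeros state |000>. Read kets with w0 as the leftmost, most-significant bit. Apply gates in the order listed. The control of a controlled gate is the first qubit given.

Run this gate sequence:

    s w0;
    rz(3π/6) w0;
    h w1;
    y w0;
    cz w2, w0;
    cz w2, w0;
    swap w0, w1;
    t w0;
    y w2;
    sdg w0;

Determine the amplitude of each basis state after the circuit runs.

After the circuit, the state carries amplitude sqrt(2)*exp(3*I*pi/4)/2 on |011>, sqrt(2)*I/2 on |111>, and 0 on every other basis state. Key observation: steps 5-6 multiply out to the identity, so the circuit reduces to the remaining gates.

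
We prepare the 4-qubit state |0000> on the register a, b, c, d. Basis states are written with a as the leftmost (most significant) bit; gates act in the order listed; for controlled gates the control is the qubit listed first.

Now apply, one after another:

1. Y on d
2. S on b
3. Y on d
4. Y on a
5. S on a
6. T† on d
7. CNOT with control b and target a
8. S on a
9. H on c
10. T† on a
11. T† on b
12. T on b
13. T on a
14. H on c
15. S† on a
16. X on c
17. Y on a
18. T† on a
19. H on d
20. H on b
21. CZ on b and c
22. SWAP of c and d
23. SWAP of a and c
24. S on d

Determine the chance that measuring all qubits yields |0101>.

The probability of measuring |0101> is 1/4.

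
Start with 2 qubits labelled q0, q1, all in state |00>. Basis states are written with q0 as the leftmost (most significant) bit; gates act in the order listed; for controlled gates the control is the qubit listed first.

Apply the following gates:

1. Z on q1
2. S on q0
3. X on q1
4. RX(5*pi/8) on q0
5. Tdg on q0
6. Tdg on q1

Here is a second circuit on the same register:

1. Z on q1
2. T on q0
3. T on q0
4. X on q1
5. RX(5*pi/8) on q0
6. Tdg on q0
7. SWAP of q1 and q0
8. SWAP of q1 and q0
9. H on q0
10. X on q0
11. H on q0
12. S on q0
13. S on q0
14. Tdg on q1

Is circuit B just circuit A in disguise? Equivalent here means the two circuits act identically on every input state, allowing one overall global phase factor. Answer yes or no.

Yes, they are equivalent — the unitaries differ by at most a global phase.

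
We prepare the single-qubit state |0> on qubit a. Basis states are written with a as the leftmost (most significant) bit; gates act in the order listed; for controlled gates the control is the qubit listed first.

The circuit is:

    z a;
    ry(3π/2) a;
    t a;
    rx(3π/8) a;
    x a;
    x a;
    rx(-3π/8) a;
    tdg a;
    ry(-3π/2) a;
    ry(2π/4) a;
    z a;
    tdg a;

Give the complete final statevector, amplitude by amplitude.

The resulting statevector has amplitude sqrt(2)/2 on |0>, sqrt(2)*exp(3*I*pi/4)/2 on |1>. Key observation: steps 2-9 multiply out to the identity, so the circuit reduces to the remaining gates.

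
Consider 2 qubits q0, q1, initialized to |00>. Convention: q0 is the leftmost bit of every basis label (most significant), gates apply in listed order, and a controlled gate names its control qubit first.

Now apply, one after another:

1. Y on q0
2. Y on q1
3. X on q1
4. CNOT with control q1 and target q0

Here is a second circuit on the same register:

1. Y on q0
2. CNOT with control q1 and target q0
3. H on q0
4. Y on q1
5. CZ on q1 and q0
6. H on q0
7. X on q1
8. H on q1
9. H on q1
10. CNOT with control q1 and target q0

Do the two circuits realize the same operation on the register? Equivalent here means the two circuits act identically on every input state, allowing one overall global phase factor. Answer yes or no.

No — the two circuits implement different unitaries, even allowing a global phase.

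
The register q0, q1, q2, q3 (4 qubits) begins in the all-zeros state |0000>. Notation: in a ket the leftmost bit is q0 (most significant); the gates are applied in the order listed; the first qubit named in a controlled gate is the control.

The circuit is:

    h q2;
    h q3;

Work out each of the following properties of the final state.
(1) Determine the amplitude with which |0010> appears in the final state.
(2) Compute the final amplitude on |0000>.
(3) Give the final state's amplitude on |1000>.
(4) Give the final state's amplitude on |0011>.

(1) The final state's coefficient on |0010> equals 1/2.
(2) |0000> carries amplitude 1/2 in the final state.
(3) The final state's coefficient on |1000> equals 0.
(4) |0011> carries amplitude 1/2 in the final state.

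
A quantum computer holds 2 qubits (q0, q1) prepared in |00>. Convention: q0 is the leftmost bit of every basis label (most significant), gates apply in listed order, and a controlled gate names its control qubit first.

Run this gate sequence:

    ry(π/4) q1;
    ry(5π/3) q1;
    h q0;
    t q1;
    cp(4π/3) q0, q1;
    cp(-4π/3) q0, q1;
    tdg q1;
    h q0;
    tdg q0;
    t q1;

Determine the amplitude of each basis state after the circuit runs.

After the circuit, the state carries amplitude -sqrt(3*sqrt(2) + 6)/4 - sqrt(2 - sqrt(2))/4 on |00>, (-sqrt(6 - 3*sqrt(2))/4 + sqrt(sqrt(2) + 2)/4)*exp(I*pi/4) on |01>, 0 on |10>, 0 on |11>. Key observation: steps 3-8 multiply out to the identity, so the circuit reduces to the remaining gates.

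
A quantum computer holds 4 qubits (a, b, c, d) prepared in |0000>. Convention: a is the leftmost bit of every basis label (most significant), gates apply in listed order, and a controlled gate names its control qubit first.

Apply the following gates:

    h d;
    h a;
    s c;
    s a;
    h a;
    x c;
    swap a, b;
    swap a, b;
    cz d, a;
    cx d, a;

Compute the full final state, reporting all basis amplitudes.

After the circuit, the state carries amplitude sqrt(2)*(1 + I)/4 on |0010>, sqrt(2)*(-1 + I)/4 on |0011>, sqrt(2)*(1 - I)/4 on |1010>, sqrt(2)*(1 + I)/4 on |1011>, and 0 on every other basis state.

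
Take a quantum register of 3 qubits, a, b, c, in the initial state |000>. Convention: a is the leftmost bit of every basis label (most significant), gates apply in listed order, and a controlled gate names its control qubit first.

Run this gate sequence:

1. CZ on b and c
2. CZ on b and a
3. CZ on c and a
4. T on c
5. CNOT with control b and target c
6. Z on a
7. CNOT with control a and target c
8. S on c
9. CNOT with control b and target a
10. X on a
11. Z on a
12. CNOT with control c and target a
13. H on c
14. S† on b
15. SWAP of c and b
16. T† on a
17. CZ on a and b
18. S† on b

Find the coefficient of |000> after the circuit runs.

The final state's coefficient on |000> equals 0.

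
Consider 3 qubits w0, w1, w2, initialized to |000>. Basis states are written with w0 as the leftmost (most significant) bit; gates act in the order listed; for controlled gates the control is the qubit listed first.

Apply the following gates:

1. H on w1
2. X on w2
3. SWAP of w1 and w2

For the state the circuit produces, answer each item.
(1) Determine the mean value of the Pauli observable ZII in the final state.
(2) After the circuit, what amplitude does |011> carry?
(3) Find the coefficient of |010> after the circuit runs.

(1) The observable ZII averages to 1.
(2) The amplitude on |011> is sqrt(2)/2.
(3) |010> carries amplitude sqrt(2)/2 in the final state.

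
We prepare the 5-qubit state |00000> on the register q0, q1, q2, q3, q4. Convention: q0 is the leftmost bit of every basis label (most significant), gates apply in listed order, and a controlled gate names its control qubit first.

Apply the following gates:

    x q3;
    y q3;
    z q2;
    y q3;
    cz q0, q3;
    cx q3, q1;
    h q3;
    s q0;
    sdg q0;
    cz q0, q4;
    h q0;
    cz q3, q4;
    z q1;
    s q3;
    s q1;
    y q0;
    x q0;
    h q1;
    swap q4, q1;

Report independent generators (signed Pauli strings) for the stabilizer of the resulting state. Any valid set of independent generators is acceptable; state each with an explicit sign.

One valid set of independent stabilizer generators is -XIIII, -IIIYI, -IIIIX, +IZIII, +IIZII (any independent generating set of the same group is equally correct). Key observation: the block from step 8 through step 9 cancels to the identity and can be dropped.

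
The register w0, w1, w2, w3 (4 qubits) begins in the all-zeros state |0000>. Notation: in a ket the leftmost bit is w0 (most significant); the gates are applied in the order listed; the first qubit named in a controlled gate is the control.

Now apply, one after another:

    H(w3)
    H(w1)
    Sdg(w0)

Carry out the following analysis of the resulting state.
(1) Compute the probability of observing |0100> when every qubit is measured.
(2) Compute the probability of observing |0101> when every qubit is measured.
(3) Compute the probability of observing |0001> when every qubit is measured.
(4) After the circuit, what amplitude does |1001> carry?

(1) A full measurement returns |0100> with probability 1/4.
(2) The probability of measuring |0101> is 1/4.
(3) The probability of measuring |0001> is 1/4.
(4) The amplitude on |1001> is 0.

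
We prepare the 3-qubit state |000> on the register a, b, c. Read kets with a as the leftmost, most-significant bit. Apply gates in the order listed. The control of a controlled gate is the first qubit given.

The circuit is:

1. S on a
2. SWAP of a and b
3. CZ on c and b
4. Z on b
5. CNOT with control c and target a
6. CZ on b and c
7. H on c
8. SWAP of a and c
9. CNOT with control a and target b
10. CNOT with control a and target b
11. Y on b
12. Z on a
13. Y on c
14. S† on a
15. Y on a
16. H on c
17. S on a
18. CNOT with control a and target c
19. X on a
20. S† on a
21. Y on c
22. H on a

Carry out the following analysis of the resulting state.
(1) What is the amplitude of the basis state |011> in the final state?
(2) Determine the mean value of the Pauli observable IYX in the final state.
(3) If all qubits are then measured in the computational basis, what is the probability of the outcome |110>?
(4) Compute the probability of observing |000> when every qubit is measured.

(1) The final state's coefficient on |011> equals sqrt(2)*(-1 - I)/4. Key observation: gates 9-10 undo each other exactly, leaving only the rest of the circuit to track.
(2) The expectation value of IYX is 0.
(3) The probability of measuring |110> is 1/4.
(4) A full measurement returns |000> with probability 0.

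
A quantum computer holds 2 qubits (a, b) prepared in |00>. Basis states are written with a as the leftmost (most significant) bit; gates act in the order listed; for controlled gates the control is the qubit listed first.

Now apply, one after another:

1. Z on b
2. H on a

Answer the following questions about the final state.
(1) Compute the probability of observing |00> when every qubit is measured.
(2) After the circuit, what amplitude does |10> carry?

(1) The probability of measuring |00> is 1/2.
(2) |10> carries amplitude sqrt(2)/2 in the final state.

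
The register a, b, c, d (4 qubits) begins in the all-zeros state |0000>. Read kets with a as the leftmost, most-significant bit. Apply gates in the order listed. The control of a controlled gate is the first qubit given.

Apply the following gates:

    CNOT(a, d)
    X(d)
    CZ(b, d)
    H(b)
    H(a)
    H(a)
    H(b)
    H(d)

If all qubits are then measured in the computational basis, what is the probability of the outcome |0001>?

The probability of measuring |0001> is 1/2. Key observation: steps 4-7 multiply out to the identity, so the circuit reduces to the remaining gates.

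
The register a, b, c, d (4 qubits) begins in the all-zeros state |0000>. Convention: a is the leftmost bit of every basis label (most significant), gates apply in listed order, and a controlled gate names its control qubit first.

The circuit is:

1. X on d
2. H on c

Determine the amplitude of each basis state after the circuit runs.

The resulting statevector has amplitude sqrt(2)/2 on |0001>, sqrt(2)/2 on |0011>, and 0 on every other basis state.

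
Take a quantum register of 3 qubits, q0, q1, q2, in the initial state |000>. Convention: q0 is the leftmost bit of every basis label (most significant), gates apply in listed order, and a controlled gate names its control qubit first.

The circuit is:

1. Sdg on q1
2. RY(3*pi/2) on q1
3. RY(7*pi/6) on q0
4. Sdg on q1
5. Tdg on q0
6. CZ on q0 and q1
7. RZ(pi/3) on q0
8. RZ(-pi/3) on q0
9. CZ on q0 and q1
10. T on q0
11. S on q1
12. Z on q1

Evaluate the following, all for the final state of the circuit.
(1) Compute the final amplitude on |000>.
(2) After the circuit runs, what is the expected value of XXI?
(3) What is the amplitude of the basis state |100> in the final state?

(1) The final state's coefficient on |000> equals -1/4 + sqrt(3)/4. Key observation: gates 4-11 undo each other exactly, leaving only the rest of the circuit to track.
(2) In the final state, XXI has expectation -1/2.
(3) The amplitude on |100> is -sqrt(3)/4 - 1/4.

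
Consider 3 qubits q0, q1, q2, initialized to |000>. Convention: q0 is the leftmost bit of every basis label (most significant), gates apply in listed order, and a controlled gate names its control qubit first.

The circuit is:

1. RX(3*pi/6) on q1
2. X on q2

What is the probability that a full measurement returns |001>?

A full measurement returns |001> with probability 1/2.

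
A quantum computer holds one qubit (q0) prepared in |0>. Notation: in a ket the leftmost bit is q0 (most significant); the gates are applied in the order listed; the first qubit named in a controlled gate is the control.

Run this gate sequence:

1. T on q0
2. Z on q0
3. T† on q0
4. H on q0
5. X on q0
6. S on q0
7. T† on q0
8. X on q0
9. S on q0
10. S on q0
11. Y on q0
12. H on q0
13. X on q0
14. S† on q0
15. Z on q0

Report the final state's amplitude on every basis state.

The final amplitudes are -exp(3*I*pi/4)/2 + I/2 on |0>, -1/2 - exp(I*pi/4)/2 on |1>.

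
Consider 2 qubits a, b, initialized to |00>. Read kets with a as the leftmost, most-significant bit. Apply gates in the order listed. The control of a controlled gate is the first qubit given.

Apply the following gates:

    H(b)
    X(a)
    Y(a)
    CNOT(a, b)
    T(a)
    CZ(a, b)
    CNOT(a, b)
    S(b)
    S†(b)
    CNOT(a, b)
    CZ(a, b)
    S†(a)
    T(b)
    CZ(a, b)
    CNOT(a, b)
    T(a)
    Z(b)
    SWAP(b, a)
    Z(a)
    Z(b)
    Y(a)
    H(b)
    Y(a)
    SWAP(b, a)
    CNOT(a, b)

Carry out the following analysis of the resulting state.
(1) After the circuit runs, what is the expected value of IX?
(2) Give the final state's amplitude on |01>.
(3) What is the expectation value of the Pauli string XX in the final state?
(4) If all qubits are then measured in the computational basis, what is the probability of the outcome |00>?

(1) The expectation value of IX is sqrt(2)/2.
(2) The amplitude on |01> is -exp(3*I*pi/4)/2.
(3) The expectation value of XX is 1.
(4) A full measurement returns |00> with probability 1/4.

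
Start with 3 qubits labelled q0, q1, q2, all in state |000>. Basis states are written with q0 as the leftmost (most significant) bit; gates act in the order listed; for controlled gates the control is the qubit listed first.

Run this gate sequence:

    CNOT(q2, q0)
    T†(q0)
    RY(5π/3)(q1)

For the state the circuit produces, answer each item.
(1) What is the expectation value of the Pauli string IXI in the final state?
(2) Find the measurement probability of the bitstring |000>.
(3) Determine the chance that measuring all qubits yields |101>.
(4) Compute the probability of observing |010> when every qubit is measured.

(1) The observable IXI averages to -sqrt(3)/2.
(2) The probability of measuring |000> is 3/4.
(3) Outcome |101> occurs with probability 0.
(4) A full measurement returns |010> with probability 1/4.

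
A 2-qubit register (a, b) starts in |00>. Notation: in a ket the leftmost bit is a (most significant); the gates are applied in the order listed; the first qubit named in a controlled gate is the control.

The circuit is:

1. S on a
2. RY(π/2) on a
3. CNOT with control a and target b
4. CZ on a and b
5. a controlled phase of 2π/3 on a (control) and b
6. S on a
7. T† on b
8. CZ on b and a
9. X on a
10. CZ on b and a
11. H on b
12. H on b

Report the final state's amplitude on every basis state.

The resulting statevector has amplitude 0 on |00>, sqrt(2)*exp(11*I*pi/12)/2 on |01>, sqrt(2)/2 on |10>, 0 on |11>. Key observation: the block from step 11 through step 12 cancels to the identity and can be dropped.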